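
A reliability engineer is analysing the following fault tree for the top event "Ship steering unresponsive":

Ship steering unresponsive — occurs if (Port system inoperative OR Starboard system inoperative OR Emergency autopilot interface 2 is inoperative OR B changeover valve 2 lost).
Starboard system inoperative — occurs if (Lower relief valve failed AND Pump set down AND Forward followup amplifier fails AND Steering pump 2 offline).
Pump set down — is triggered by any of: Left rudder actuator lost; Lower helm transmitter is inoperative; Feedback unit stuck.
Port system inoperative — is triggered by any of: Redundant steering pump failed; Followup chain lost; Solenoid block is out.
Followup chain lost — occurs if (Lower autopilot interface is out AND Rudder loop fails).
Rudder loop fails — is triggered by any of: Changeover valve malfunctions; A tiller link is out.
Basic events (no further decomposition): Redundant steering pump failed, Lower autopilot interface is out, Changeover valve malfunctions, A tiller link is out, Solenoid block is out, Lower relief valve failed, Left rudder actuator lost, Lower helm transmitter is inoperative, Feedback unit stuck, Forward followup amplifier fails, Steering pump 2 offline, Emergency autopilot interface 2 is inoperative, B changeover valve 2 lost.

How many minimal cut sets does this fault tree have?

Rudder loop fails [OR]: union of children's cut sets → 2 cut set(s).
Followup chain lost [AND]: one cut set from each child combined → 1 × 2 = 2 cut set(s).
Port system inoperative [OR]: union of children's cut sets → 4 cut set(s).
Pump set down [OR]: union of children's cut sets → 3 cut set(s).
Starboard system inoperative [AND]: one cut set from each child combined → 1 × 3 × 1 × 1 = 3 cut set(s).
Ship steering unresponsive [OR]: union of children's cut sets → 9 cut set(s).
Minimal cut sets: {Redundant steering pump failed}; {Changeover valve malfunctions, Lower autopilot interface is out}; {A tiller link is out, Lower autopilot interface is out}; {Solenoid block is out}; {Forward followup amplifier fails, Left rudder actuator lost, Lower relief valve failed, Steering pump 2 offline}; {Forward followup amplifier fails, Lower helm transmitter is inoperative, Lower relief valve failed, Steering pump 2 offline}; {Feedback unit stuck, Forward followup amplifier fails, Lower relief valve failed, Steering pump 2 offline}; {Emergency autopilot interface 2 is inoperative}; {B changeover valve 2 lost}.

9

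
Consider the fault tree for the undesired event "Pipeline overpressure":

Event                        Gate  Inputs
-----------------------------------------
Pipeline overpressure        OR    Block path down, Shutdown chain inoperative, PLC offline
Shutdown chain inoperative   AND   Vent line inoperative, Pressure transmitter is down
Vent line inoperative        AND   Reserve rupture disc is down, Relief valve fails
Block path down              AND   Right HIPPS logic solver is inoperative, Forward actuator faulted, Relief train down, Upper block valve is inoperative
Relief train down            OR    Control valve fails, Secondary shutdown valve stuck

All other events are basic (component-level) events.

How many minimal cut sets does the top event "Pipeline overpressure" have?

Relief train down [OR]: union of children's cut sets → 2 cut set(s).
Block path down [AND]: one cut set from each child combined → 1 × 1 × 2 × 1 = 2 cut set(s).
Vent line inoperative [AND]: one cut set from each child combined → 1 × 1 = 1 cut set(s).
Shutdown chain inoperative [AND]: one cut set from each child combined → 1 × 1 = 1 cut set(s).
Pipeline overpressure [OR]: union of children's cut sets → 4 cut set(s).
Minimal cut sets: {Control valve fails, Forward actuator faulted, Right HIPPS logic solver is inoperative, Upper block valve is inoperative}; {Forward actuator faulted, Right HIPPS logic solver is inoperative, Secondary shutdown valve stuck, Upper block valve is inoperative}; {Pressure transmitter is down, Relief valve fails, Reserve rupture disc is down}; {PLC offline}.

4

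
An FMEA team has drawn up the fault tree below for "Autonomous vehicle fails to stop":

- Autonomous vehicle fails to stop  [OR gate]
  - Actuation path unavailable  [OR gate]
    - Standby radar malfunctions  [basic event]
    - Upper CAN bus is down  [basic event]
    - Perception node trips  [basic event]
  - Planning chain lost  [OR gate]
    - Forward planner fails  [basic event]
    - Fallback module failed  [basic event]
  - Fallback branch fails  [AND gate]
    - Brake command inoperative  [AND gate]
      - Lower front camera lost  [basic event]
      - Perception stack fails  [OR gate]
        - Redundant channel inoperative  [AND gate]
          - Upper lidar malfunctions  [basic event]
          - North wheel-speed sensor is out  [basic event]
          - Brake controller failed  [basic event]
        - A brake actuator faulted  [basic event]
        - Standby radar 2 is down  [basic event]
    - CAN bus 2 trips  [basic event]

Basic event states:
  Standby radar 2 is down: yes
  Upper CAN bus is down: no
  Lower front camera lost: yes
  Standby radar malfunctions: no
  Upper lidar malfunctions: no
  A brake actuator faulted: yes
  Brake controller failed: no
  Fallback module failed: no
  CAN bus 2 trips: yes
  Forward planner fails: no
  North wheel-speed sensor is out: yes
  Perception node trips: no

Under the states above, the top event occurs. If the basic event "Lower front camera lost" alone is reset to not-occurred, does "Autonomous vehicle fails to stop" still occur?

No

Counterfactual: set "Lower front camera lost" to not occurred.
Actuation path unavailable [OR]: Standby radar malfunctions=not, Upper CAN bus is down=not, Perception node trips=not → no input occurs → does not occur.
Planning chain lost [OR]: Forward planner fails=not, Fallback module failed=not → no input occurs → does not occur.
Redundant channel inoperative [AND]: Upper lidar malfunctions=not, North wheel-speed sensor is out=occurs, Brake controller failed=not → not all inputs occur → does not occur.
Perception stack fails [OR]: Redundant channel inoperative=not, A brake actuator faulted=occurs, Standby radar 2 is down=occurs → at least one input occurs → occurs.
Brake command inoperative [AND]: Lower front camera lost=not, Perception stack fails=occurs → not all inputs occur → does not occur.
Fallback branch fails [AND]: Brake command inoperative=not, CAN bus 2 trips=occurs → not all inputs occur → does not occur.
Autonomous vehicle fails to stop [OR]: Actuation path unavailable=not, Planning chain lost=not, Fallback branch fails=not → no input occurs → does not occur.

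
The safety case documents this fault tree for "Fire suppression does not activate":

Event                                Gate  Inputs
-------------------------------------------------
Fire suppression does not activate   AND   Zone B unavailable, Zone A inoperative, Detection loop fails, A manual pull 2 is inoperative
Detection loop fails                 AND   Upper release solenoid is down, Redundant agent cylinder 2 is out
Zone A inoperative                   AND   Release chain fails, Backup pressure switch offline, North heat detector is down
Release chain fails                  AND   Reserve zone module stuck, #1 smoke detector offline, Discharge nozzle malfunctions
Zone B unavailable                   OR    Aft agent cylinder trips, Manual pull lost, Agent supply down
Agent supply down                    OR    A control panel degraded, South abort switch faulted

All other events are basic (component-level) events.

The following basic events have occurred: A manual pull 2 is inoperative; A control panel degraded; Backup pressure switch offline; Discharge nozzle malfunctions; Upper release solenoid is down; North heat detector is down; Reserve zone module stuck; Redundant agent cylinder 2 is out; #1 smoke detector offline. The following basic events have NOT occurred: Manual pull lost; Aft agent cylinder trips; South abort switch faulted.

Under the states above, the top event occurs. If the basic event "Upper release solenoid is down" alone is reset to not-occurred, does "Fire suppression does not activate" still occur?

Counterfactual: set "Upper release solenoid is down" to not occurred.
Agent supply down [OR]: A control panel degraded=occurs, South abort switch faulted=not → at least one input occurs → occurs.
Zone B unavailable [OR]: Aft agent cylinder trips=not, Manual pull lost=not, Agent supply down=occurs → at least one input occurs → occurs.
Release chain fails [AND]: Reserve zone module stuck=occurs, #1 smoke detector offline=occurs, Discharge nozzle malfunctions=occurs → all inputs occur → occurs.
Zone A inoperative [AND]: Release chain fails=occurs, Backup pressure switch offline=occurs, North heat detector is down=occurs → all inputs occur → occurs.
Detection loop fails [AND]: Upper release solenoid is down=not, Redundant agent cylinder 2 is out=occurs → not all inputs occur → does not occur.
Fire suppression does not activate [AND]: Zone B unavailable=occurs, Zone A inoperative=occurs, Detection loop fails=not, A manual pull 2 is inoperative=occurs → not all inputs occur → does not occur.

No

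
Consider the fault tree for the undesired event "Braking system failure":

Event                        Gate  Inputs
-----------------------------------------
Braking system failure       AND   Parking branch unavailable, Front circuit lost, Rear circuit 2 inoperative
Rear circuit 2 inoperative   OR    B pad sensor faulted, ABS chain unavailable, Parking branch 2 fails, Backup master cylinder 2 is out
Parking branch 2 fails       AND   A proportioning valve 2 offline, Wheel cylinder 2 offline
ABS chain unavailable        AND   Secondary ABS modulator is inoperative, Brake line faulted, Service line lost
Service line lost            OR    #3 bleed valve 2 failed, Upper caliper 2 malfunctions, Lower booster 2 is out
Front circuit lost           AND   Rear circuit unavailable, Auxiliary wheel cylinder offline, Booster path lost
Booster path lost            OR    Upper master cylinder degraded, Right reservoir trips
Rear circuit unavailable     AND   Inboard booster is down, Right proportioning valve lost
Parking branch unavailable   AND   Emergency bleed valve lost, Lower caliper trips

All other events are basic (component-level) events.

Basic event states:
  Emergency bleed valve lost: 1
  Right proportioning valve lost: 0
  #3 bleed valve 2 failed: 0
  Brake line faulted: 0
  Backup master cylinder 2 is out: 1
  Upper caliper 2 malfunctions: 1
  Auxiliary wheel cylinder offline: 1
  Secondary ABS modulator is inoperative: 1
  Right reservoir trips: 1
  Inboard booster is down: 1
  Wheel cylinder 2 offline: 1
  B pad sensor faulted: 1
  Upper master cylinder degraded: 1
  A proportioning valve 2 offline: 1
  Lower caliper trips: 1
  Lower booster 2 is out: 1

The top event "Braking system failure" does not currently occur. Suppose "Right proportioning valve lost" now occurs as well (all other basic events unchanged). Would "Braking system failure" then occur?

Yes

Counterfactual: set "Right proportioning valve lost" to occurred.
Parking branch unavailable [AND]: Emergency bleed valve lost=occurs, Lower caliper trips=occurs → all inputs occur → occurs.
Rear circuit unavailable [AND]: Inboard booster is down=occurs, Right proportioning valve lost=occurs → all inputs occur → occurs.
Booster path lost [OR]: Upper master cylinder degraded=occurs, Right reservoir trips=occurs → at least one input occurs → occurs.
Front circuit lost [AND]: Rear circuit unavailable=occurs, Auxiliary wheel cylinder offline=occurs, Booster path lost=occurs → all inputs occur → occurs.
Service line lost [OR]: #3 bleed valve 2 failed=not, Upper caliper 2 malfunctions=occurs, Lower booster 2 is out=occurs → at least one input occurs → occurs.
ABS chain unavailable [AND]: Secondary ABS modulator is inoperative=occurs, Brake line faulted=not, Service line lost=occurs → not all inputs occur → does not occur.
Parking branch 2 fails [AND]: A proportioning valve 2 offline=occurs, Wheel cylinder 2 offline=occurs → all inputs occur → occurs.
Rear circuit 2 inoperative [OR]: B pad sensor faulted=occurs, ABS chain unavailable=not, Parking branch 2 fails=occurs, Backup master cylinder 2 is out=occurs → at least one input occurs → occurs.
Braking system failure [AND]: Parking branch unavailable=occurs, Front circuit lost=occurs, Rear circuit 2 inoperative=occurs → all inputs occur → occurs.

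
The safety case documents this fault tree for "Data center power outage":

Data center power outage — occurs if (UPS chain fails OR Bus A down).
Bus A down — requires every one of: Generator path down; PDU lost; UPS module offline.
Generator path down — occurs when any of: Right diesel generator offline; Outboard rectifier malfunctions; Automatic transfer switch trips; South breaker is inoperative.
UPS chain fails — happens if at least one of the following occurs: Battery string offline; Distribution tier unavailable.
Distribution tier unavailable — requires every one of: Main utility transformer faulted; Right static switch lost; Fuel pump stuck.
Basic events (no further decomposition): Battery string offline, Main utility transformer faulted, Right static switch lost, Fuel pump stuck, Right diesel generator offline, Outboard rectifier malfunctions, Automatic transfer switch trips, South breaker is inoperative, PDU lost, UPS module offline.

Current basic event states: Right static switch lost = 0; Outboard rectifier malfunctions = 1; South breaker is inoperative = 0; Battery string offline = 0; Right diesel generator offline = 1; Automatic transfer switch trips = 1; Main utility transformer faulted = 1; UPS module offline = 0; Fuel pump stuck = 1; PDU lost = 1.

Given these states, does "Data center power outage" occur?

Distribution tier unavailable [AND]: Main utility transformer faulted=occurs, Right static switch lost=not, Fuel pump stuck=occurs → not all inputs occur → does not occur.
UPS chain fails [OR]: Battery string offline=not, Distribution tier unavailable=not → no input occurs → does not occur.
Generator path down [OR]: Right diesel generator offline=occurs, Outboard rectifier malfunctions=occurs, Automatic transfer switch trips=occurs, South breaker is inoperative=not → at least one input occurs → occurs.
Bus A down [AND]: Generator path down=occurs, PDU lost=occurs, UPS module offline=not → not all inputs occur → does not occur.
Data center power outage [OR]: UPS chain fails=not, Bus A down=not → no input occurs → does not occur.

No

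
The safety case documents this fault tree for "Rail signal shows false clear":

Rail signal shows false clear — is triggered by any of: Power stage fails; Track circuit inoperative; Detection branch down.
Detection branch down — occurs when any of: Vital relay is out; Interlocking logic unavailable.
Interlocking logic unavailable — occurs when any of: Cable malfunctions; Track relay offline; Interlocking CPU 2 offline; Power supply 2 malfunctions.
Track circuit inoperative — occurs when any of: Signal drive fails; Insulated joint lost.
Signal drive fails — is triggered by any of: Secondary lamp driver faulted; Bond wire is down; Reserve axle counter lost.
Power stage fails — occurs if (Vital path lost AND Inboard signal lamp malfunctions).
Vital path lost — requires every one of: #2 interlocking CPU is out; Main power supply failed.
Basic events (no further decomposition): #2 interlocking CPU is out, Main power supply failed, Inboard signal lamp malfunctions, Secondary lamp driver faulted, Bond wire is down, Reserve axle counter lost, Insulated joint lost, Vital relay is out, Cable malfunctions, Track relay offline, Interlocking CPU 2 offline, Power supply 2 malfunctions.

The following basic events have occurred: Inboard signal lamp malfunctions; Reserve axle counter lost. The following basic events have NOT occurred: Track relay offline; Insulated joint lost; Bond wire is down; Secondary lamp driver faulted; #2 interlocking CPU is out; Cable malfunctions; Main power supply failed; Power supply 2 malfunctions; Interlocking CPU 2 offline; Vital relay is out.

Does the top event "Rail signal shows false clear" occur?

Vital path lost [AND]: #2 interlocking CPU is out=not, Main power supply failed=not → not all inputs occur → does not occur.
Power stage fails [AND]: Vital path lost=not, Inboard signal lamp malfunctions=occurs → not all inputs occur → does not occur.
Signal drive fails [OR]: Secondary lamp driver faulted=not, Bond wire is down=not, Reserve axle counter lost=occurs → at least one input occurs → occurs.
Track circuit inoperative [OR]: Signal drive fails=occurs, Insulated joint lost=not → at least one input occurs → occurs.
Interlocking logic unavailable [OR]: Cable malfunctions=not, Track relay offline=not, Interlocking CPU 2 offline=not, Power supply 2 malfunctions=not → no input occurs → does not occur.
Detection branch down [OR]: Vital relay is out=not, Interlocking logic unavailable=not → no input occurs → does not occur.
Rail signal shows false clear [OR]: Power stage fails=not, Track circuit inoperative=occurs, Detection branch down=not → at least one input occurs → occurs.

Yes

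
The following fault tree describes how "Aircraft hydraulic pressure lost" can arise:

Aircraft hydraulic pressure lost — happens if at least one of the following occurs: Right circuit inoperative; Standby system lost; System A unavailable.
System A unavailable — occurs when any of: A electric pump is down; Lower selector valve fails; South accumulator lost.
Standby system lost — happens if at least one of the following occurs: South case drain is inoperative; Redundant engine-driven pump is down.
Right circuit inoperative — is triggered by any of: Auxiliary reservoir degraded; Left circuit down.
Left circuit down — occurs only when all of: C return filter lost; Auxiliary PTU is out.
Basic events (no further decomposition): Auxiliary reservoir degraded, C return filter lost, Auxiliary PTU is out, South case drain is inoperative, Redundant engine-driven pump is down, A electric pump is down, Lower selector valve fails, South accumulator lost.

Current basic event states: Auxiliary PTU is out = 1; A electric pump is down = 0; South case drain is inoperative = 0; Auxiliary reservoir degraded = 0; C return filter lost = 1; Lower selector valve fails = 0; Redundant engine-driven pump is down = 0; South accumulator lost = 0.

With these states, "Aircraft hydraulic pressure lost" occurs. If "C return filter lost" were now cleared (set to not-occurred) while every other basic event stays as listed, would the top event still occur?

No

Counterfactual: set "C return filter lost" to not occurred.
Left circuit down [AND]: C return filter lost=not, Auxiliary PTU is out=occurs → not all inputs occur → does not occur.
Right circuit inoperative [OR]: Auxiliary reservoir degraded=not, Left circuit down=not → no input occurs → does not occur.
Standby system lost [OR]: South case drain is inoperative=not, Redundant engine-driven pump is down=not → no input occurs → does not occur.
System A unavailable [OR]: A electric pump is down=not, Lower selector valve fails=not, South accumulator lost=not → no input occurs → does not occur.
Aircraft hydraulic pressure lost [OR]: Right circuit inoperative=not, Standby system lost=not, System A unavailable=not → no input occurs → does not occur.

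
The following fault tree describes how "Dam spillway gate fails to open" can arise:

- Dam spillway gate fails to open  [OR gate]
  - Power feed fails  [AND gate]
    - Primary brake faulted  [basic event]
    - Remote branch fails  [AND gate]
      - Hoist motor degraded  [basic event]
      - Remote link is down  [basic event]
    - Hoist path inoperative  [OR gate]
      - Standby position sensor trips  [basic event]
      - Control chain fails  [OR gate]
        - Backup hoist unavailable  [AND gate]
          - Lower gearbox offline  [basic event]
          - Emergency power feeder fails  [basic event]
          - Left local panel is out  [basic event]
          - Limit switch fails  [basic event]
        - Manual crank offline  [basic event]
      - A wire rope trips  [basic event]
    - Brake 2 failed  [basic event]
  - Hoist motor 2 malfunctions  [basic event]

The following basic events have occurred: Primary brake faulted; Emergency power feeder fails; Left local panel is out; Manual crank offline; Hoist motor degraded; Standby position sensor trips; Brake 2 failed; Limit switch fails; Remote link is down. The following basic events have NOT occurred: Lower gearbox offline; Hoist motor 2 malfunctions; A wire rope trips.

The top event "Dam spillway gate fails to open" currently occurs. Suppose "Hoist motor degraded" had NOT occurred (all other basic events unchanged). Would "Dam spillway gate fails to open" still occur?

Counterfactual: set "Hoist motor degraded" to not occurred.
Remote branch fails [AND]: Hoist motor degraded=not, Remote link is down=occurs → not all inputs occur → does not occur.
Backup hoist unavailable [AND]: Lower gearbox offline=not, Emergency power feeder fails=occurs, Left local panel is out=occurs, Limit switch fails=occurs → not all inputs occur → does not occur.
Control chain fails [OR]: Backup hoist unavailable=not, Manual crank offline=occurs → at least one input occurs → occurs.
Hoist path inoperative [OR]: Standby position sensor trips=occurs, Control chain fails=occurs, A wire rope trips=not → at least one input occurs → occurs.
Power feed fails [AND]: Primary brake faulted=occurs, Remote branch fails=not, Hoist path inoperative=occurs, Brake 2 failed=occurs → not all inputs occur → does not occur.
Dam spillway gate fails to open [OR]: Power feed fails=not, Hoist motor 2 malfunctions=not → no input occurs → does not occur.

No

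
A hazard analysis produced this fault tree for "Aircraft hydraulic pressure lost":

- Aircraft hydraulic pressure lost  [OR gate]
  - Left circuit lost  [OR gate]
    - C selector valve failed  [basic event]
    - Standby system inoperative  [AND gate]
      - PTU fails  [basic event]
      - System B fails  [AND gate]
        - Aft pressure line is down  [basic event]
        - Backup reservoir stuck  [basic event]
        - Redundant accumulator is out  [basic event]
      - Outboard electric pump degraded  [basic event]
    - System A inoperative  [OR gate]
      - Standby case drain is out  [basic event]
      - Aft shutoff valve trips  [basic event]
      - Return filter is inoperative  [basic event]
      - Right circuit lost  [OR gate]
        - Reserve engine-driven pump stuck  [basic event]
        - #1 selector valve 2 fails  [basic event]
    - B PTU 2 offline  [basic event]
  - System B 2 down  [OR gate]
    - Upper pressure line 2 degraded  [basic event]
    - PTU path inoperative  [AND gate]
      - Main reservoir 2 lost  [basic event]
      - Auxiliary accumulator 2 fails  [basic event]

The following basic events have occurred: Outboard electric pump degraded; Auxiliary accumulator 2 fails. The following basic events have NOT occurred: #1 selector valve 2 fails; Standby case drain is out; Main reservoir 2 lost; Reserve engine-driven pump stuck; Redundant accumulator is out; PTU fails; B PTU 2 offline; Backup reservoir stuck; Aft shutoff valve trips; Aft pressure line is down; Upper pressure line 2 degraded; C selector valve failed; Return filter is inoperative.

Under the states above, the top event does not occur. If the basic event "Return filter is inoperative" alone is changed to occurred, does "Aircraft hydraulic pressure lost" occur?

Yes

Counterfactual: set "Return filter is inoperative" to occurred.
System B fails [AND]: Aft pressure line is down=not, Backup reservoir stuck=not, Redundant accumulator is out=not → not all inputs occur → does not occur.
Standby system inoperative [AND]: PTU fails=not, System B fails=not, Outboard electric pump degraded=occurs → not all inputs occur → does not occur.
Right circuit lost [OR]: Reserve engine-driven pump stuck=not, #1 selector valve 2 fails=not → no input occurs → does not occur.
System A inoperative [OR]: Standby case drain is out=not, Aft shutoff valve trips=not, Return filter is inoperative=occurs, Right circuit lost=not → at least one input occurs → occurs.
Left circuit lost [OR]: C selector valve failed=not, Standby system inoperative=not, System A inoperative=occurs, B PTU 2 offline=not → at least one input occurs → occurs.
PTU path inoperative [AND]: Main reservoir 2 lost=not, Auxiliary accumulator 2 fails=occurs → not all inputs occur → does not occur.
System B 2 down [OR]: Upper pressure line 2 degraded=not, PTU path inoperative=not → no input occurs → does not occur.
Aircraft hydraulic pressure lost [OR]: Left circuit lost=occurs, System B 2 down=not → at least one input occurs → occurs.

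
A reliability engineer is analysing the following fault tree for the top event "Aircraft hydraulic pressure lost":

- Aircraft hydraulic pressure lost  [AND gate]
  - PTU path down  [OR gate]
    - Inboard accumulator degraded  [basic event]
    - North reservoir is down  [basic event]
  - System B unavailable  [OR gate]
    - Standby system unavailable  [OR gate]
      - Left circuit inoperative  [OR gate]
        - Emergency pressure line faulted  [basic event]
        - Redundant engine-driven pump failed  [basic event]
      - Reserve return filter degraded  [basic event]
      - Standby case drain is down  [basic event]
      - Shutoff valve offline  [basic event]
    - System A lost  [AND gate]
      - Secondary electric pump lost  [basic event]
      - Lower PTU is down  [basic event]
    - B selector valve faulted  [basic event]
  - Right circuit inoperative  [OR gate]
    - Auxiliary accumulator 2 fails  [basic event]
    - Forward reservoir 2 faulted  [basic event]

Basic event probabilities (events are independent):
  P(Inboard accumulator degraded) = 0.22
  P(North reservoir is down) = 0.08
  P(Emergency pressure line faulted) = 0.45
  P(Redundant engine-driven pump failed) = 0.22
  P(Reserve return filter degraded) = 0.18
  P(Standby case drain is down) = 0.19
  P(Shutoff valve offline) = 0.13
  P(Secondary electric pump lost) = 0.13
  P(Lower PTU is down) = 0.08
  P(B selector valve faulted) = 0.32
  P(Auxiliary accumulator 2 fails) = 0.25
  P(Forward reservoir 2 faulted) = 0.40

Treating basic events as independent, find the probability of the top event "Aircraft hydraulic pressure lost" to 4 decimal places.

0.1294

P(PTU path down) [OR] = 1 − (1−0.22) × (1−0.08) = 0.282400
P(Left circuit inoperative) [OR] = 1 − (1−0.45) × (1−0.22) = 0.571000
P(Standby system unavailable) [OR] = 1 − (1−0.571000) × (1−0.18) × (1−0.19) × (1−0.13) = 0.752101
P(System A lost) [AND] = 0.13 × 0.08 = 0.010400
P(System B unavailable) [OR] = 1 − (1−0.752101) × (1−0.010400) × (1−0.32) = 0.833182
P(Right circuit inoperative) [OR] = 1 − (1−0.25) × (1−0.40) = 0.550000
P(Aircraft hydraulic pressure lost) [AND] = 0.282400 × 0.833182 × 0.550000 = 0.129410
Rounded to 4 decimal places: P(Aircraft hydraulic pressure lost) ≈ 0.1294.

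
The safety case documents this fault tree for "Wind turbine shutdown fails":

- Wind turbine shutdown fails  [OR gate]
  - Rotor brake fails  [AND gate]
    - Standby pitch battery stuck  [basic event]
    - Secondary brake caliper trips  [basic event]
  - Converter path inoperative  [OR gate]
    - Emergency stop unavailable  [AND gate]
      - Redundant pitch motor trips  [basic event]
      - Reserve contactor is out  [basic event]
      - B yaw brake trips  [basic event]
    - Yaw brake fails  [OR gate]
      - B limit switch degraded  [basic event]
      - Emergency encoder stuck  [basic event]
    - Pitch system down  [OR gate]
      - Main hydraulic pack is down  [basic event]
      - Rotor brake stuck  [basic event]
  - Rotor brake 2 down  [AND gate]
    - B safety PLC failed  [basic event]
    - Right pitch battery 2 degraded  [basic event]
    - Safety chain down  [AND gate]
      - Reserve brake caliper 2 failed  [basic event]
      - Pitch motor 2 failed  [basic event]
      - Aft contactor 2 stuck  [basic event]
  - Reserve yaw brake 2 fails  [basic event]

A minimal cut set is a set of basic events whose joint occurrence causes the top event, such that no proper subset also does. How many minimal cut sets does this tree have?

Rotor brake fails [AND]: one cut set from each child combined → 1 × 1 = 1 cut set(s).
Emergency stop unavailable [AND]: one cut set from each child combined → 1 × 1 × 1 = 1 cut set(s).
Yaw brake fails [OR]: union of children's cut sets → 2 cut set(s).
Pitch system down [OR]: union of children's cut sets → 2 cut set(s).
Converter path inoperative [OR]: union of children's cut sets → 5 cut set(s).
Safety chain down [AND]: one cut set from each child combined → 1 × 1 × 1 = 1 cut set(s).
Rotor brake 2 down [AND]: one cut set from each child combined → 1 × 1 × 1 = 1 cut set(s).
Wind turbine shutdown fails [OR]: union of children's cut sets → 8 cut set(s).
Minimal cut sets: {Secondary brake caliper trips, Standby pitch battery stuck}; {B yaw brake trips, Redundant pitch motor trips, Reserve contactor is out}; {B limit switch degraded}; {Emergency encoder stuck}; {Main hydraulic pack is down}; {Rotor brake stuck}; {Aft contactor 2 stuck, B safety PLC failed, Pitch motor 2 failed, Reserve brake caliper 2 failed, Right pitch battery 2 degraded}; {Reserve yaw brake 2 fails}.

8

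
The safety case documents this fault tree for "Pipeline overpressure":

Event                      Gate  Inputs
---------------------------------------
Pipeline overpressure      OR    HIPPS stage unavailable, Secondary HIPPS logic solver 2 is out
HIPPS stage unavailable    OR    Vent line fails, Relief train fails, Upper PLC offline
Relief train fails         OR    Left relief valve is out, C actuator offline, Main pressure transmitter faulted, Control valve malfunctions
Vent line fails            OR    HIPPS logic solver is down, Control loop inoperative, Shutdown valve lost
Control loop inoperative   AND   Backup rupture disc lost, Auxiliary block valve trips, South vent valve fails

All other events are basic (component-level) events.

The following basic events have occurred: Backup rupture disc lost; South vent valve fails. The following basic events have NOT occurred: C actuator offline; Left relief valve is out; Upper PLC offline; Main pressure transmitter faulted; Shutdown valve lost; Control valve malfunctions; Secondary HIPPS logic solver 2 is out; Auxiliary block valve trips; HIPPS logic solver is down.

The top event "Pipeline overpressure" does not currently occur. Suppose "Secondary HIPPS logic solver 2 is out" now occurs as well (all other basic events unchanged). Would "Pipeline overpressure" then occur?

Yes

Counterfactual: set "Secondary HIPPS logic solver 2 is out" to occurred.
Control loop inoperative [AND]: Backup rupture disc lost=occurs, Auxiliary block valve trips=not, South vent valve fails=occurs → not all inputs occur → does not occur.
Vent line fails [OR]: HIPPS logic solver is down=not, Control loop inoperative=not, Shutdown valve lost=not → no input occurs → does not occur.
Relief train fails [OR]: Left relief valve is out=not, C actuator offline=not, Main pressure transmitter faulted=not, Control valve malfunctions=not → no input occurs → does not occur.
HIPPS stage unavailable [OR]: Vent line fails=not, Relief train fails=not, Upper PLC offline=not → no input occurs → does not occur.
Pipeline overpressure [OR]: HIPPS stage unavailable=not, Secondary HIPPS logic solver 2 is out=occurs → at least one input occurs → occurs.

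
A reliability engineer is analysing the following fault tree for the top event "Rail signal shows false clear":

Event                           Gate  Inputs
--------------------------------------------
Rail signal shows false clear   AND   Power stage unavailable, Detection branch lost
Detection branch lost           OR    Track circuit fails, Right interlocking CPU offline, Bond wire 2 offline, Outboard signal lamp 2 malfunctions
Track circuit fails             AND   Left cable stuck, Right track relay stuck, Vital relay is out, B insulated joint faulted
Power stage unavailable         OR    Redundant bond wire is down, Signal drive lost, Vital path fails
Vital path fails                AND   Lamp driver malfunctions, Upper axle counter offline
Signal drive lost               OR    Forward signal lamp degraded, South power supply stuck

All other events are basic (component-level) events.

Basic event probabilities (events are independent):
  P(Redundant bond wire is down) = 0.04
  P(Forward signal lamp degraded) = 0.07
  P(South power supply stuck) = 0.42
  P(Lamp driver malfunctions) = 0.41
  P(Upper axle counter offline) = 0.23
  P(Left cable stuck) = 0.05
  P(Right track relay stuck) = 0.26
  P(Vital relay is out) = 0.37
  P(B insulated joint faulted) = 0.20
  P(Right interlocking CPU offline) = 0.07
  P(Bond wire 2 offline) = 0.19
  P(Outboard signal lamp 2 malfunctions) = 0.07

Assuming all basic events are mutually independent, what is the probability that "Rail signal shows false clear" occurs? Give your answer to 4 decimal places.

0.1594

P(Signal drive lost) [OR] = 1 − (1−0.07) × (1−0.42) = 0.460600
P(Vital path fails) [AND] = 0.41 × 0.23 = 0.094300
P(Power stage unavailable) [OR] = 1 − (1−0.04) × (1−0.460600) × (1−0.094300) = 0.531007
P(Track circuit fails) [AND] = 0.05 × 0.26 × 0.37 × 0.20 = 0.000962
P(Detection branch lost) [OR] = 1 − (1−0.000962) × (1−0.07) × (1−0.19) × (1−0.07) = 0.300105
P(Rail signal shows false clear) [AND] = 0.531007 × 0.300105 = 0.159358
Rounded to 4 decimal places: P(Rail signal shows false clear) ≈ 0.1594.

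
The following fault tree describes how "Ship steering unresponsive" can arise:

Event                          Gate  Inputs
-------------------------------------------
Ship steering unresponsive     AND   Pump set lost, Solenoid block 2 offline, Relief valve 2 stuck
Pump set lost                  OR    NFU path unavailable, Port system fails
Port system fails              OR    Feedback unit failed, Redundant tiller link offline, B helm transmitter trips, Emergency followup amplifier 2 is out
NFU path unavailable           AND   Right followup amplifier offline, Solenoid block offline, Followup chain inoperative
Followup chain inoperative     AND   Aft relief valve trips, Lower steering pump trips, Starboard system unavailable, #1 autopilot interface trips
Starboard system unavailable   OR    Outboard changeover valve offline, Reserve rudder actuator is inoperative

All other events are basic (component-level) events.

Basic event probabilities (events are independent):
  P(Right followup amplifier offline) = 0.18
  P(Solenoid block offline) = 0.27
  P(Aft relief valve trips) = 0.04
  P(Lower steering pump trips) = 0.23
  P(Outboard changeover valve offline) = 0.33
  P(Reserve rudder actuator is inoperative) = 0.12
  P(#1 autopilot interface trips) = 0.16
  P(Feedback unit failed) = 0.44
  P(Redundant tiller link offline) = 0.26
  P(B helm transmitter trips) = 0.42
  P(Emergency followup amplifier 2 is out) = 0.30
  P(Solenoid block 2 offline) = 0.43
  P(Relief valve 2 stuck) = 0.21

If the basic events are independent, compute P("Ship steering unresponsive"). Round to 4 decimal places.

P(Starboard system unavailable) [OR] = 1 − (1−0.33) × (1−0.12) = 0.410400
P(Followup chain inoperative) [AND] = 0.04 × 0.23 × 0.410400 × 0.16 = 0.000604
P(NFU path unavailable) [AND] = 0.18 × 0.27 × 0.000604 = 0.000029
P(Port system fails) [OR] = 1 − (1−0.44) × (1−0.26) × (1−0.42) × (1−0.30) = 0.831754
P(Pump set lost) [OR] = 1 − (1−0.000029) × (1−0.831754) = 0.831759
P(Ship steering unresponsive) [AND] = 0.831759 × 0.43 × 0.21 = 0.075108
Rounded to 4 decimal places: P(Ship steering unresponsive) ≈ 0.0751.

0.0751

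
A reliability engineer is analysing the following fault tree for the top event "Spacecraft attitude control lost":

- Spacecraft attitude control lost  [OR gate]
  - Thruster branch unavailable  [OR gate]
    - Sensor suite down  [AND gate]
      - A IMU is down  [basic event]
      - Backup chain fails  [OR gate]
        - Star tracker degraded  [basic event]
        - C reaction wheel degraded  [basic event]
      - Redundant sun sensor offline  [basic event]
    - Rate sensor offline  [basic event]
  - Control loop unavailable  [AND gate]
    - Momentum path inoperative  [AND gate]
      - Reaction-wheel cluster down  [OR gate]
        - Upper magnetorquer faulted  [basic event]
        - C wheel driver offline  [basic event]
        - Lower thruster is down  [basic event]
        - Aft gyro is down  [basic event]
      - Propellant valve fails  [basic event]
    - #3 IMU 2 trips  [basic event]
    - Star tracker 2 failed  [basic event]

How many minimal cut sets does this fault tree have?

Backup chain fails [OR]: union of children's cut sets → 2 cut set(s).
Sensor suite down [AND]: one cut set from each child combined → 1 × 2 × 1 = 2 cut set(s).
Thruster branch unavailable [OR]: union of children's cut sets → 3 cut set(s).
Reaction-wheel cluster down [OR]: union of children's cut sets → 4 cut set(s).
Momentum path inoperative [AND]: one cut set from each child combined → 4 × 1 = 4 cut set(s).
Control loop unavailable [AND]: one cut set from each child combined → 4 × 1 × 1 = 4 cut set(s).
Spacecraft attitude control lost [OR]: union of children's cut sets → 7 cut set(s).
Minimal cut sets: {A IMU is down, Redundant sun sensor offline, Star tracker degraded}; {A IMU is down, C reaction wheel degraded, Redundant sun sensor offline}; {Rate sensor offline}; {#3 IMU 2 trips, Propellant valve fails, Star tracker 2 failed, Upper magnetorquer faulted}; {#3 IMU 2 trips, C wheel driver offline, Propellant valve fails, Star tracker 2 failed}; {#3 IMU 2 trips, Lower thruster is down, Propellant valve fails, Star tracker 2 failed}; {#3 IMU 2 trips, Aft gyro is down, Propellant valve fails, Star tracker 2 failed}.

7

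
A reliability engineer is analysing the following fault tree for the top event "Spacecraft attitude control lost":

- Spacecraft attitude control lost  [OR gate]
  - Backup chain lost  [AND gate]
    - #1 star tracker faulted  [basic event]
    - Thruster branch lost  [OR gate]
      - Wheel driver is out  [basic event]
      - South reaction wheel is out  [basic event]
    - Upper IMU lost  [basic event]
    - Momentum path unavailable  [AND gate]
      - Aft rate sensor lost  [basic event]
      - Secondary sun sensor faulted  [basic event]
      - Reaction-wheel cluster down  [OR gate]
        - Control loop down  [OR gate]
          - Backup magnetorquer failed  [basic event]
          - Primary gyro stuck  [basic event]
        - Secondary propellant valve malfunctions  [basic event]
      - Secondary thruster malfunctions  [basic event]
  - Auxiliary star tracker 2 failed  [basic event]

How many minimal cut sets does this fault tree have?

7

Thruster branch lost [OR]: union of children's cut sets → 2 cut set(s).
Control loop down [OR]: union of children's cut sets → 2 cut set(s).
Reaction-wheel cluster down [OR]: union of children's cut sets → 3 cut set(s).
Momentum path unavailable [AND]: one cut set from each child combined → 1 × 1 × 3 × 1 = 3 cut set(s).
Backup chain lost [AND]: one cut set from each child combined → 1 × 2 × 1 × 3 = 6 cut set(s).
Spacecraft attitude control lost [OR]: union of children's cut sets → 7 cut set(s).
Minimal cut sets: {#1 star tracker faulted, Aft rate sensor lost, Backup magnetorquer failed, Secondary sun sensor faulted, Secondary thruster malfunctions, Upper IMU lost, Wheel driver is out}; {#1 star tracker faulted, Aft rate sensor lost, Primary gyro stuck, Secondary sun sensor faulted, Secondary thruster malfunctions, Upper IMU lost, Wheel driver is out}; {#1 star tracker faulted, Aft rate sensor lost, Secondary propellant valve malfunctions, Secondary sun sensor faulted, Secondary thruster malfunctions, Upper IMU lost, Wheel driver is out}; {#1 star tracker faulted, Aft rate sensor lost, Backup magnetorquer failed, Secondary sun sensor faulted, Secondary thruster malfunctions, South reaction wheel is out, Upper IMU lost}; {#1 star tracker faulted, Aft rate sensor lost, Primary gyro stuck, Secondary sun sensor faulted, Secondary thruster malfunctions, South reaction wheel is out, Upper IMU lost}; {#1 star tracker faulted, Aft rate sensor lost, Secondary propellant valve malfunctions, Secondary sun sensor faulted, Secondary thruster malfunctions, South reaction wheel is out, Upper IMU lost}; {Auxiliary star tracker 2 failed}.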